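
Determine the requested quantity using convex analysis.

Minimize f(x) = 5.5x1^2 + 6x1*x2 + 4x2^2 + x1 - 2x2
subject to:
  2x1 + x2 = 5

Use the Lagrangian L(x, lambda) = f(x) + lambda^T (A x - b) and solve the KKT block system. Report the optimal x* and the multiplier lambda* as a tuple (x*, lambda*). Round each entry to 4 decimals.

Form the Lagrangian:
  L(x, lambda) = (1/2) x^T Q x + c^T x + lambda^T (A x - b)
Stationarity (grad_x L = 0): Q x + c + A^T lambda = 0.
Primal feasibility: A x = b.

This gives the KKT block system:
  [ Q   A^T ] [ x     ]   [-c ]
  [ A    0  ] [ lambda ] = [ b ]

Solving the linear system:
  x*      = (2.3684, 0.2632)
  lambda* = (-14.3158)
  f(x*)   = 36.7105

x* = (2.3684, 0.2632), lambda* = (-14.3158)


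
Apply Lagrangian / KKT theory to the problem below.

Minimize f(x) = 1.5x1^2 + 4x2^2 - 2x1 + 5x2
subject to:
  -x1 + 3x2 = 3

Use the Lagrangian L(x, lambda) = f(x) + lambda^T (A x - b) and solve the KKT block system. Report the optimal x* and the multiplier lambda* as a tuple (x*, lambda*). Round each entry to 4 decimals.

Form the Lagrangian:
  L(x, lambda) = (1/2) x^T Q x + c^T x + lambda^T (A x - b)
Stationarity (grad_x L = 0): Q x + c + A^T lambda = 0.
Primal feasibility: A x = b.

This gives the KKT block system:
  [ Q   A^T ] [ x     ]   [-c ]
  [ A    0  ] [ lambda ] = [ b ]

Solving the linear system:
  x*      = (-0.6, 0.8)
  lambda* = (-3.8)
  f(x*)   = 8.3

x* = (-0.6, 0.8), lambda* = (-3.8)


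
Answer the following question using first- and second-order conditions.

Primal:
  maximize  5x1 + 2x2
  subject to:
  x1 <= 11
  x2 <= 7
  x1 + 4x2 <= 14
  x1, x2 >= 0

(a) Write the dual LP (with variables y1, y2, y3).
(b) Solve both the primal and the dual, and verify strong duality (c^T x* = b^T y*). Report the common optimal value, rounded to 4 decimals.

The standard primal-dual pair for 'max c^T x s.t. A x <= b, x >= 0' is:
  Dual:  min b^T y  s.t.  A^T y >= c,  y >= 0.

So the dual LP is:
  minimize  11y1 + 7y2 + 14y3
  subject to:
    y1 + y3 >= 5
    y2 + 4y3 >= 2
    y1, y2, y3 >= 0

Solving the primal: x* = (11, 0.75).
  primal value c^T x* = 56.5.
Solving the dual: y* = (4.5, 0, 0.5).
  dual value b^T y* = 56.5.
Strong duality: c^T x* = b^T y*. Confirmed.

56.5


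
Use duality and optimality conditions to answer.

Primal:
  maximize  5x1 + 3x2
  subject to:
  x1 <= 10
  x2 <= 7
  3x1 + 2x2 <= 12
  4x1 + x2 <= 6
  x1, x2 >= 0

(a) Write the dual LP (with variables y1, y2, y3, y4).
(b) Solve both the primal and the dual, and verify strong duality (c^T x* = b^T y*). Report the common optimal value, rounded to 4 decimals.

The standard primal-dual pair for 'max c^T x s.t. A x <= b, x >= 0' is:
  Dual:  min b^T y  s.t.  A^T y >= c,  y >= 0.

So the dual LP is:
  minimize  10y1 + 7y2 + 12y3 + 6y4
  subject to:
    y1 + 3y3 + 4y4 >= 5
    y2 + 2y3 + y4 >= 3
    y1, y2, y3, y4 >= 0

Solving the primal: x* = (0, 6).
  primal value c^T x* = 18.
Solving the dual: y* = (0, 0, 0, 3).
  dual value b^T y* = 18.
Strong duality: c^T x* = b^T y*. Confirmed.

18


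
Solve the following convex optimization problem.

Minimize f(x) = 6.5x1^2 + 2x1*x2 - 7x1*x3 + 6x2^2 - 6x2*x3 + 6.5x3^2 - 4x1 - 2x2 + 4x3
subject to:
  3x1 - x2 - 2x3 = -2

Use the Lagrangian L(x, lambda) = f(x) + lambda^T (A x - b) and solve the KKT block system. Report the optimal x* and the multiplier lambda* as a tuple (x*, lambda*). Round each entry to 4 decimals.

Form the Lagrangian:
  L(x, lambda) = (1/2) x^T Q x + c^T x + lambda^T (A x - b)
Stationarity (grad_x L = 0): Q x + c + A^T lambda = 0.
Primal feasibility: A x = b.

This gives the KKT block system:
  [ Q   A^T ] [ x     ]   [-c ]
  [ A    0  ] [ lambda ] = [ b ]

Solving the linear system:
  x*      = (-0.3243, 0.5743, 0.2264)
  lambda* = (2.8841)
  f(x*)   = 3.4112

x* = (-0.3243, 0.5743, 0.2264), lambda* = (2.8841)


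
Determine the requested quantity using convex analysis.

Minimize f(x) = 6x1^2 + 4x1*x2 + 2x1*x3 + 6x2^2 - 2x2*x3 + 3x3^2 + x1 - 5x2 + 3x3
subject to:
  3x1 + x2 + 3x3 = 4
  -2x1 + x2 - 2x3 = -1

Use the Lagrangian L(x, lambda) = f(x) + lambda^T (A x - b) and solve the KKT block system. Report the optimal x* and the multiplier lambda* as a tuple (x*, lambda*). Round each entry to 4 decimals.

Form the Lagrangian:
  L(x, lambda) = (1/2) x^T Q x + c^T x + lambda^T (A x - b)
Stationarity (grad_x L = 0): Q x + c + A^T lambda = 0.
Primal feasibility: A x = b.

This gives the KKT block system:
  [ Q   A^T ] [ x     ]   [-c ]
  [ A    0  ] [ lambda ] = [ b ]

Solving the linear system:
  x*      = (0, 1, 1)
  lambda* = (-3.4, -1.6)
  f(x*)   = 5

x* = (0, 1, 1), lambda* = (-3.4, -1.6)


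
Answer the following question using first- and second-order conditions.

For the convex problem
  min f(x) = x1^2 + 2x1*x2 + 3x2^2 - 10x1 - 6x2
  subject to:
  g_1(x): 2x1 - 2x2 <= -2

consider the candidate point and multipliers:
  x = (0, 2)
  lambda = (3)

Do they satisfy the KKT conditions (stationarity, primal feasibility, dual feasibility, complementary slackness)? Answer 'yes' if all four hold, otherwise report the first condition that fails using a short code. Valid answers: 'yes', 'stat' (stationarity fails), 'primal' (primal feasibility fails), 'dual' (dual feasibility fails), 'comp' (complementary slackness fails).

Gradient of f: grad f(x) = Q x + c = (-6, 6)
Constraint values g_i(x) = a_i^T x - b_i:
  g_1((0, 2)) = -2
Stationarity residual: grad f(x) + sum_i lambda_i a_i = (0, 0)
  -> stationarity OK
Primal feasibility (all g_i <= 0): OK
Dual feasibility (all lambda_i >= 0): OK
Complementary slackness (lambda_i * g_i(x) = 0 for all i): FAILS

Verdict: the first failing condition is complementary_slackness -> comp.

comp


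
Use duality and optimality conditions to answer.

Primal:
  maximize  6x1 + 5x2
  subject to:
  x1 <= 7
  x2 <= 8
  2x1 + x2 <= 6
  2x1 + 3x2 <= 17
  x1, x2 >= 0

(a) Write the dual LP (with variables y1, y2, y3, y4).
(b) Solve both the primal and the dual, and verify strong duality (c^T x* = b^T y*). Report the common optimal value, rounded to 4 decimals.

The standard primal-dual pair for 'max c^T x s.t. A x <= b, x >= 0' is:
  Dual:  min b^T y  s.t.  A^T y >= c,  y >= 0.

So the dual LP is:
  minimize  7y1 + 8y2 + 6y3 + 17y4
  subject to:
    y1 + 2y3 + 2y4 >= 6
    y2 + y3 + 3y4 >= 5
    y1, y2, y3, y4 >= 0

Solving the primal: x* = (0.25, 5.5).
  primal value c^T x* = 29.
Solving the dual: y* = (0, 0, 2, 1).
  dual value b^T y* = 29.
Strong duality: c^T x* = b^T y*. Confirmed.

29


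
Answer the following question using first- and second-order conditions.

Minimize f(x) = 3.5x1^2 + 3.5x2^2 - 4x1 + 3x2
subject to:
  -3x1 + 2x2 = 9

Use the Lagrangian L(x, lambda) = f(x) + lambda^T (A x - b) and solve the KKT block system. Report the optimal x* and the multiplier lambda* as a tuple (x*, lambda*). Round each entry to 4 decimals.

Form the Lagrangian:
  L(x, lambda) = (1/2) x^T Q x + c^T x + lambda^T (A x - b)
Stationarity (grad_x L = 0): Q x + c + A^T lambda = 0.
Primal feasibility: A x = b.

This gives the KKT block system:
  [ Q   A^T ] [ x     ]   [-c ]
  [ A    0  ] [ lambda ] = [ b ]

Solving the linear system:
  x*      = (-2.0989, 1.3516)
  lambda* = (-6.2308)
  f(x*)   = 34.2637

x* = (-2.0989, 1.3516), lambda* = (-6.2308)


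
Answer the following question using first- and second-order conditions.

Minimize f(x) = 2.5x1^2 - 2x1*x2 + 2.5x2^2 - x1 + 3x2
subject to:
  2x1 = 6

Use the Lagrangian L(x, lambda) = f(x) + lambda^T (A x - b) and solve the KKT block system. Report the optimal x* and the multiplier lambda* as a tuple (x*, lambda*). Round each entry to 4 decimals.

Form the Lagrangian:
  L(x, lambda) = (1/2) x^T Q x + c^T x + lambda^T (A x - b)
Stationarity (grad_x L = 0): Q x + c + A^T lambda = 0.
Primal feasibility: A x = b.

This gives the KKT block system:
  [ Q   A^T ] [ x     ]   [-c ]
  [ A    0  ] [ lambda ] = [ b ]

Solving the linear system:
  x*      = (3, 0.6)
  lambda* = (-6.4)
  f(x*)   = 18.6

x* = (3, 0.6), lambda* = (-6.4)


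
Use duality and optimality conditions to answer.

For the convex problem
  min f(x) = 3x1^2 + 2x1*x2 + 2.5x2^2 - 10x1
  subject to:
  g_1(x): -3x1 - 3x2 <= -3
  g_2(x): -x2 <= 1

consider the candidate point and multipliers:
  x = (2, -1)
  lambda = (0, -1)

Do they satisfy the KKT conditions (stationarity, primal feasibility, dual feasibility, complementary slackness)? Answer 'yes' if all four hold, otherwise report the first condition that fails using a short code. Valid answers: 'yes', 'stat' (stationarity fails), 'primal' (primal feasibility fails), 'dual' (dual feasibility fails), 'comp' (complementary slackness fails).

Gradient of f: grad f(x) = Q x + c = (0, -1)
Constraint values g_i(x) = a_i^T x - b_i:
  g_1((2, -1)) = 0
  g_2((2, -1)) = 0
Stationarity residual: grad f(x) + sum_i lambda_i a_i = (0, 0)
  -> stationarity OK
Primal feasibility (all g_i <= 0): OK
Dual feasibility (all lambda_i >= 0): FAILS
Complementary slackness (lambda_i * g_i(x) = 0 for all i): OK

Verdict: the first failing condition is dual_feasibility -> dual.

dual


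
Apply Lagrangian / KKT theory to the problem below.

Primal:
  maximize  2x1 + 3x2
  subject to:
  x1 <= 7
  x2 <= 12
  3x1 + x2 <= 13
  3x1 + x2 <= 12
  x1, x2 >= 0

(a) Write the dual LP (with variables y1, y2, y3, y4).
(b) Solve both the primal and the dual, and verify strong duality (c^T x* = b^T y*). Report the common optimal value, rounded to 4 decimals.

The standard primal-dual pair for 'max c^T x s.t. A x <= b, x >= 0' is:
  Dual:  min b^T y  s.t.  A^T y >= c,  y >= 0.

So the dual LP is:
  minimize  7y1 + 12y2 + 13y3 + 12y4
  subject to:
    y1 + 3y3 + 3y4 >= 2
    y2 + y3 + y4 >= 3
    y1, y2, y3, y4 >= 0

Solving the primal: x* = (0, 12).
  primal value c^T x* = 36.
Solving the dual: y* = (0, 2.3333, 0, 0.6667).
  dual value b^T y* = 36.
Strong duality: c^T x* = b^T y*. Confirmed.

36


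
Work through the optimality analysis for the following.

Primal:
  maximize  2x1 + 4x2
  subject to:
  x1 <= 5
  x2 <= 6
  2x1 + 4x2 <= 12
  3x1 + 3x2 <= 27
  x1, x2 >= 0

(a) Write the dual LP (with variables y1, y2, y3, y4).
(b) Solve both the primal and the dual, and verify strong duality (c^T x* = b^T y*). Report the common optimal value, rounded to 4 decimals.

The standard primal-dual pair for 'max c^T x s.t. A x <= b, x >= 0' is:
  Dual:  min b^T y  s.t.  A^T y >= c,  y >= 0.

So the dual LP is:
  minimize  5y1 + 6y2 + 12y3 + 27y4
  subject to:
    y1 + 2y3 + 3y4 >= 2
    y2 + 4y3 + 3y4 >= 4
    y1, y2, y3, y4 >= 0

Solving the primal: x* = (0, 3).
  primal value c^T x* = 12.
Solving the dual: y* = (0, 0, 1, 0).
  dual value b^T y* = 12.
Strong duality: c^T x* = b^T y*. Confirmed.

12


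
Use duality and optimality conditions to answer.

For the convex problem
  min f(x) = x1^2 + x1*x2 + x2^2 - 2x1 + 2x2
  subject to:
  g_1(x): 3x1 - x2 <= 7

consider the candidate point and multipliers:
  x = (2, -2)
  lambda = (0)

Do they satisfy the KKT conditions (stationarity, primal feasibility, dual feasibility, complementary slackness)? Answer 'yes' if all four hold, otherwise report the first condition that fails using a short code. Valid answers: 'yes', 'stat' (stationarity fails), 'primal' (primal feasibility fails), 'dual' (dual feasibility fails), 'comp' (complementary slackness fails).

Gradient of f: grad f(x) = Q x + c = (0, 0)
Constraint values g_i(x) = a_i^T x - b_i:
  g_1((2, -2)) = 1
Stationarity residual: grad f(x) + sum_i lambda_i a_i = (0, 0)
  -> stationarity OK
Primal feasibility (all g_i <= 0): FAILS
Dual feasibility (all lambda_i >= 0): OK
Complementary slackness (lambda_i * g_i(x) = 0 for all i): OK

Verdict: the first failing condition is primal_feasibility -> primal.

primal


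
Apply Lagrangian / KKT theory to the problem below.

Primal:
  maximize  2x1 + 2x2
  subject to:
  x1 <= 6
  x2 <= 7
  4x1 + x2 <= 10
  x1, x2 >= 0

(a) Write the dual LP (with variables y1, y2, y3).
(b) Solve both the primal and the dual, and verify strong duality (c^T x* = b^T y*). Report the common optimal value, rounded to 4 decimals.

The standard primal-dual pair for 'max c^T x s.t. A x <= b, x >= 0' is:
  Dual:  min b^T y  s.t.  A^T y >= c,  y >= 0.

So the dual LP is:
  minimize  6y1 + 7y2 + 10y3
  subject to:
    y1 + 4y3 >= 2
    y2 + y3 >= 2
    y1, y2, y3 >= 0

Solving the primal: x* = (0.75, 7).
  primal value c^T x* = 15.5.
Solving the dual: y* = (0, 1.5, 0.5).
  dual value b^T y* = 15.5.
Strong duality: c^T x* = b^T y*. Confirmed.

15.5


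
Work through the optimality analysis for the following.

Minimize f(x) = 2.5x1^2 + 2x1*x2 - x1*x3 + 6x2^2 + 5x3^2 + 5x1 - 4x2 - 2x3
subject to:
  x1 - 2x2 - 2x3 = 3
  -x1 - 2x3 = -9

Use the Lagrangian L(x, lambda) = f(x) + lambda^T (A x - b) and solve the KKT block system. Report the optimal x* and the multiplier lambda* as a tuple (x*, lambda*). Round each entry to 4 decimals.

Form the Lagrangian:
  L(x, lambda) = (1/2) x^T Q x + c^T x + lambda^T (A x - b)
Stationarity (grad_x L = 0): Q x + c + A^T lambda = 0.
Primal feasibility: A x = b.

This gives the KKT block system:
  [ Q   A^T ] [ x     ]   [-c ]
  [ A    0  ] [ lambda ] = [ b ]

Solving the linear system:
  x*      = (4.449, -1.551, 2.2755)
  lambda* = (-6.8571, 15.0102)
  f(x*)   = 89.7806

x* = (4.449, -1.551, 2.2755), lambda* = (-6.8571, 15.0102)


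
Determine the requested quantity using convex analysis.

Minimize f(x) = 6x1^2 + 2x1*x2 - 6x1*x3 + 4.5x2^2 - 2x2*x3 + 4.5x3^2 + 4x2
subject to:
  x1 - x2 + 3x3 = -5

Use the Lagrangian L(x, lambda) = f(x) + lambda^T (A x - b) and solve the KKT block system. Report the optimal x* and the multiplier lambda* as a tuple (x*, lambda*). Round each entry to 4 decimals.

Form the Lagrangian:
  L(x, lambda) = (1/2) x^T Q x + c^T x + lambda^T (A x - b)
Stationarity (grad_x L = 0): Q x + c + A^T lambda = 0.
Primal feasibility: A x = b.

This gives the KKT block system:
  [ Q   A^T ] [ x     ]   [-c ]
  [ A    0  ] [ lambda ] = [ b ]

Solving the linear system:
  x*      = (-0.8883, -0.3034, -1.4717)
  lambda* = (2.4362)
  f(x*)   = 5.4838

x* = (-0.8883, -0.3034, -1.4717), lambda* = (2.4362)


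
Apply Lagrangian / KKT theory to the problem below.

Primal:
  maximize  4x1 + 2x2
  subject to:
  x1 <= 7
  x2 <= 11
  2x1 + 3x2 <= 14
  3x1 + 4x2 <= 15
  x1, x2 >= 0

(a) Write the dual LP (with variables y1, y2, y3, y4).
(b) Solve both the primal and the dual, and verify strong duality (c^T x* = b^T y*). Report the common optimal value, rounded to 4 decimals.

The standard primal-dual pair for 'max c^T x s.t. A x <= b, x >= 0' is:
  Dual:  min b^T y  s.t.  A^T y >= c,  y >= 0.

So the dual LP is:
  minimize  7y1 + 11y2 + 14y3 + 15y4
  subject to:
    y1 + 2y3 + 3y4 >= 4
    y2 + 3y3 + 4y4 >= 2
    y1, y2, y3, y4 >= 0

Solving the primal: x* = (5, 0).
  primal value c^T x* = 20.
Solving the dual: y* = (0, 0, 0, 1.3333).
  dual value b^T y* = 20.
Strong duality: c^T x* = b^T y*. Confirmed.

20


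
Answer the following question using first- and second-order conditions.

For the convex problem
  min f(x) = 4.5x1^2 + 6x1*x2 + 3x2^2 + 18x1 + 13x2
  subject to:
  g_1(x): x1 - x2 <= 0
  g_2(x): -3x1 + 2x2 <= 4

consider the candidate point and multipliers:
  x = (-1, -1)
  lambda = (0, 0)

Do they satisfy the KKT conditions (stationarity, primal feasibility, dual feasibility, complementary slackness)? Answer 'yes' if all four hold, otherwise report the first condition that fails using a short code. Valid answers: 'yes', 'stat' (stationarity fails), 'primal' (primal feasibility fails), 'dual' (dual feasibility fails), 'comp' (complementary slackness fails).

Gradient of f: grad f(x) = Q x + c = (3, 1)
Constraint values g_i(x) = a_i^T x - b_i:
  g_1((-1, -1)) = 0
  g_2((-1, -1)) = -3
Stationarity residual: grad f(x) + sum_i lambda_i a_i = (3, 1)
  -> stationarity FAILS
Primal feasibility (all g_i <= 0): OK
Dual feasibility (all lambda_i >= 0): OK
Complementary slackness (lambda_i * g_i(x) = 0 for all i): OK

Verdict: the first failing condition is stationarity -> stat.

stat


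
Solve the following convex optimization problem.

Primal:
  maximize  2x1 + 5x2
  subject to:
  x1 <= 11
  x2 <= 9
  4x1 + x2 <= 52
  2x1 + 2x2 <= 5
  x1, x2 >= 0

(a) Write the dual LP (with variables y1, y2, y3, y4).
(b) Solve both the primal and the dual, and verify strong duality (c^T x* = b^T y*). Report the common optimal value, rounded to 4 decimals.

The standard primal-dual pair for 'max c^T x s.t. A x <= b, x >= 0' is:
  Dual:  min b^T y  s.t.  A^T y >= c,  y >= 0.

So the dual LP is:
  minimize  11y1 + 9y2 + 52y3 + 5y4
  subject to:
    y1 + 4y3 + 2y4 >= 2
    y2 + y3 + 2y4 >= 5
    y1, y2, y3, y4 >= 0

Solving the primal: x* = (0, 2.5).
  primal value c^T x* = 12.5.
Solving the dual: y* = (0, 0, 0, 2.5).
  dual value b^T y* = 12.5.
Strong duality: c^T x* = b^T y*. Confirmed.

12.5


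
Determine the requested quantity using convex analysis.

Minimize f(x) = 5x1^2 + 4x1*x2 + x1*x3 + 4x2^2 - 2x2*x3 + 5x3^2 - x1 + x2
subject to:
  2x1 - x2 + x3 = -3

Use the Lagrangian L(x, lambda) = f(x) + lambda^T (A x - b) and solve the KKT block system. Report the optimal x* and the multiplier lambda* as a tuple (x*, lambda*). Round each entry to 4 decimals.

Form the Lagrangian:
  L(x, lambda) = (1/2) x^T Q x + c^T x + lambda^T (A x - b)
Stationarity (grad_x L = 0): Q x + c + A^T lambda = 0.
Primal feasibility: A x = b.

This gives the KKT block system:
  [ Q   A^T ] [ x     ]   [-c ]
  [ A    0  ] [ lambda ] = [ b ]

Solving the linear system:
  x*      = (-1.0153, 0.8451, -0.1243)
  lambda* = (3.9484)
  f(x*)   = 6.8528

x* = (-1.0153, 0.8451, -0.1243), lambda* = (3.9484)


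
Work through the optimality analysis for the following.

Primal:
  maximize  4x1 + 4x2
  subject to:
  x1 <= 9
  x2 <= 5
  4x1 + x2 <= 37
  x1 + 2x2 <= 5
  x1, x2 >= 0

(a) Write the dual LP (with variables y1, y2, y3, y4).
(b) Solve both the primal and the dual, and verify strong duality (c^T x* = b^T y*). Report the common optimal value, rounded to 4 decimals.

The standard primal-dual pair for 'max c^T x s.t. A x <= b, x >= 0' is:
  Dual:  min b^T y  s.t.  A^T y >= c,  y >= 0.

So the dual LP is:
  minimize  9y1 + 5y2 + 37y3 + 5y4
  subject to:
    y1 + 4y3 + y4 >= 4
    y2 + y3 + 2y4 >= 4
    y1, y2, y3, y4 >= 0

Solving the primal: x* = (5, 0).
  primal value c^T x* = 20.
Solving the dual: y* = (0, 0, 0, 4).
  dual value b^T y* = 20.
Strong duality: c^T x* = b^T y*. Confirmed.

20


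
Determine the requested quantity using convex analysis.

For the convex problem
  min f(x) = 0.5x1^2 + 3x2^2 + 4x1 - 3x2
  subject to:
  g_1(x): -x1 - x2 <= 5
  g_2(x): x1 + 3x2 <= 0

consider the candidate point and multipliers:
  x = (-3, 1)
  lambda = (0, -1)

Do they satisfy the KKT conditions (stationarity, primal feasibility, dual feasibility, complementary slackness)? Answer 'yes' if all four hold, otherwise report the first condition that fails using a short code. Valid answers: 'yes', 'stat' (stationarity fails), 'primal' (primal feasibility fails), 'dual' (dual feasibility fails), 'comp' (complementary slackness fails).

Gradient of f: grad f(x) = Q x + c = (1, 3)
Constraint values g_i(x) = a_i^T x - b_i:
  g_1((-3, 1)) = -3
  g_2((-3, 1)) = 0
Stationarity residual: grad f(x) + sum_i lambda_i a_i = (0, 0)
  -> stationarity OK
Primal feasibility (all g_i <= 0): OK
Dual feasibility (all lambda_i >= 0): FAILS
Complementary slackness (lambda_i * g_i(x) = 0 for all i): OK

Verdict: the first failing condition is dual_feasibility -> dual.

dual


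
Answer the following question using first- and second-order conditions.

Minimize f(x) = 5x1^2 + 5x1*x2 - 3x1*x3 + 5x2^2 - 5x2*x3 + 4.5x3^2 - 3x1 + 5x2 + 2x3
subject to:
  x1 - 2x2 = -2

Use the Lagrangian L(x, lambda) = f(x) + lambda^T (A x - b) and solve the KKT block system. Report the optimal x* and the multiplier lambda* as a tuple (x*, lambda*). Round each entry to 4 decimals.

Form the Lagrangian:
  L(x, lambda) = (1/2) x^T Q x + c^T x + lambda^T (A x - b)
Stationarity (grad_x L = 0): Q x + c + A^T lambda = 0.
Primal feasibility: A x = b.

This gives the KKT block system:
  [ Q   A^T ] [ x     ]   [-c ]
  [ A    0  ] [ lambda ] = [ b ]

Solving the linear system:
  x*      = (-0.5422, 0.7289, 0.002)
  lambda* = (4.7839)
  f(x*)   = 7.4214

x* = (-0.5422, 0.7289, 0.002), lambda* = (4.7839)


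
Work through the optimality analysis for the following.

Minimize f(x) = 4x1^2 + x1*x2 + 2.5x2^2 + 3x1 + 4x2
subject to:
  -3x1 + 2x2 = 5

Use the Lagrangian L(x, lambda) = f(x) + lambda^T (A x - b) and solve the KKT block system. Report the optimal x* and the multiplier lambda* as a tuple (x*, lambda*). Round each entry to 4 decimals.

Form the Lagrangian:
  L(x, lambda) = (1/2) x^T Q x + c^T x + lambda^T (A x - b)
Stationarity (grad_x L = 0): Q x + c + A^T lambda = 0.
Primal feasibility: A x = b.

This gives the KKT block system:
  [ Q   A^T ] [ x     ]   [-c ]
  [ A    0  ] [ lambda ] = [ b ]

Solving the linear system:
  x*      = (-1.3596, 0.4607)
  lambda* = (-2.4719)
  f(x*)   = 5.0618

x* = (-1.3596, 0.4607), lambda* = (-2.4719)


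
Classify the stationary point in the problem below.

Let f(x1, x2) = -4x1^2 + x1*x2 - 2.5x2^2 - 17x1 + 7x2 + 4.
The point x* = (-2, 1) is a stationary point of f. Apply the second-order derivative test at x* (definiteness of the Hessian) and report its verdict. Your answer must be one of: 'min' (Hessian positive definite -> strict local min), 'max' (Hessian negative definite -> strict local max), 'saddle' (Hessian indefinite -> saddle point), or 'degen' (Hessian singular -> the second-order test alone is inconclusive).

Compute the Hessian H = grad^2 f:
  H = [[-8, 1], [1, -5]]
Verify stationarity: grad f(x*) = H x* + g = (0, 0).
Eigenvalues of H: -8.3028, -4.6972.
Both eigenvalues < 0, so H is negative definite -> x* is a strict local max.

max


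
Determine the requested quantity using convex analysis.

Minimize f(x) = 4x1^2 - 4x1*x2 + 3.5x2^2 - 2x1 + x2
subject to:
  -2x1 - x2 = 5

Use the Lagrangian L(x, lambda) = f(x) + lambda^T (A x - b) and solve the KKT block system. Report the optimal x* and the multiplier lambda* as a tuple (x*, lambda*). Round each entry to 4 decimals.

Form the Lagrangian:
  L(x, lambda) = (1/2) x^T Q x + c^T x + lambda^T (A x - b)
Stationarity (grad_x L = 0): Q x + c + A^T lambda = 0.
Primal feasibility: A x = b.

This gives the KKT block system:
  [ Q   A^T ] [ x     ]   [-c ]
  [ A    0  ] [ lambda ] = [ b ]

Solving the linear system:
  x*      = (-1.6538, -1.6923)
  lambda* = (-4.2308)
  f(x*)   = 11.3846

x* = (-1.6538, -1.6923), lambda* = (-4.2308)


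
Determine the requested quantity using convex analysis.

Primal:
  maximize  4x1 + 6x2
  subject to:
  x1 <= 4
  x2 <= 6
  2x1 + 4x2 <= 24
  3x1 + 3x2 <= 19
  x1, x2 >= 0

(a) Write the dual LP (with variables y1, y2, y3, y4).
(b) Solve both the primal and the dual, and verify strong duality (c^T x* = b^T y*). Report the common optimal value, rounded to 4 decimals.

The standard primal-dual pair for 'max c^T x s.t. A x <= b, x >= 0' is:
  Dual:  min b^T y  s.t.  A^T y >= c,  y >= 0.

So the dual LP is:
  minimize  4y1 + 6y2 + 24y3 + 19y4
  subject to:
    y1 + 2y3 + 3y4 >= 4
    y2 + 4y3 + 3y4 >= 6
    y1, y2, y3, y4 >= 0

Solving the primal: x* = (0.6667, 5.6667).
  primal value c^T x* = 36.6667.
Solving the dual: y* = (0, 0, 1, 0.6667).
  dual value b^T y* = 36.6667.
Strong duality: c^T x* = b^T y*. Confirmed.

36.6667


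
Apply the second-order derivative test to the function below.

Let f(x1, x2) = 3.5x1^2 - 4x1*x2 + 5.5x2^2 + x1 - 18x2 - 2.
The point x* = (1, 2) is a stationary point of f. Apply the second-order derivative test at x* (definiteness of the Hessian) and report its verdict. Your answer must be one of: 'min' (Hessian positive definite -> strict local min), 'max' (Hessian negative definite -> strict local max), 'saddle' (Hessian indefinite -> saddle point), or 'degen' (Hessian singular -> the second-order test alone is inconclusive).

Compute the Hessian H = grad^2 f:
  H = [[7, -4], [-4, 11]]
Verify stationarity: grad f(x*) = H x* + g = (0, 0).
Eigenvalues of H: 4.5279, 13.4721.
Both eigenvalues > 0, so H is positive definite -> x* is a strict local min.

min


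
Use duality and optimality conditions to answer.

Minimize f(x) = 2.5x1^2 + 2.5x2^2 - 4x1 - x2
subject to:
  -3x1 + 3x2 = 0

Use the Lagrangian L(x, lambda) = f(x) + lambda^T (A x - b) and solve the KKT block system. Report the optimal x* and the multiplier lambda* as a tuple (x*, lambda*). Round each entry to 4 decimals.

Form the Lagrangian:
  L(x, lambda) = (1/2) x^T Q x + c^T x + lambda^T (A x - b)
Stationarity (grad_x L = 0): Q x + c + A^T lambda = 0.
Primal feasibility: A x = b.

This gives the KKT block system:
  [ Q   A^T ] [ x     ]   [-c ]
  [ A    0  ] [ lambda ] = [ b ]

Solving the linear system:
  x*      = (0.5, 0.5)
  lambda* = (-0.5)
  f(x*)   = -1.25

x* = (0.5, 0.5), lambda* = (-0.5)


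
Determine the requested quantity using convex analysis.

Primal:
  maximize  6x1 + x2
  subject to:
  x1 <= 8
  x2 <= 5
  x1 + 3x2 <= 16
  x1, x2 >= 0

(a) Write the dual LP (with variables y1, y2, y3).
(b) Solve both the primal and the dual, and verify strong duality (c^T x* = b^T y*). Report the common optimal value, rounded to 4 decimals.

The standard primal-dual pair for 'max c^T x s.t. A x <= b, x >= 0' is:
  Dual:  min b^T y  s.t.  A^T y >= c,  y >= 0.

So the dual LP is:
  minimize  8y1 + 5y2 + 16y3
  subject to:
    y1 + y3 >= 6
    y2 + 3y3 >= 1
    y1, y2, y3 >= 0

Solving the primal: x* = (8, 2.6667).
  primal value c^T x* = 50.6667.
Solving the dual: y* = (5.6667, 0, 0.3333).
  dual value b^T y* = 50.6667.
Strong duality: c^T x* = b^T y*. Confirmed.

50.6667


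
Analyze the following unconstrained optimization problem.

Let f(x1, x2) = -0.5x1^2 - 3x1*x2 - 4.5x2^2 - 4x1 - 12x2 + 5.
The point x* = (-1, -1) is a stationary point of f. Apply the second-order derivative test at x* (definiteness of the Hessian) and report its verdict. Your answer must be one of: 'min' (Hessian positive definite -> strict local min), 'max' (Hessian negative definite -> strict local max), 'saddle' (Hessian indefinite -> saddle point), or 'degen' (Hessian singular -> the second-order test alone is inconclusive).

Compute the Hessian H = grad^2 f:
  H = [[-1, -3], [-3, -9]]
Verify stationarity: grad f(x*) = H x* + g = (0, 0).
Eigenvalues of H: -10, 0.
H has a zero eigenvalue (singular; negative semidefinite but not definite), so H is neither positive definite, negative definite, nor indefinite. The second-order test alone is inconclusive -> degen.
(Indeed, f is constant along the null direction of H through x*, so x* is not a strict local extremum.)

degen


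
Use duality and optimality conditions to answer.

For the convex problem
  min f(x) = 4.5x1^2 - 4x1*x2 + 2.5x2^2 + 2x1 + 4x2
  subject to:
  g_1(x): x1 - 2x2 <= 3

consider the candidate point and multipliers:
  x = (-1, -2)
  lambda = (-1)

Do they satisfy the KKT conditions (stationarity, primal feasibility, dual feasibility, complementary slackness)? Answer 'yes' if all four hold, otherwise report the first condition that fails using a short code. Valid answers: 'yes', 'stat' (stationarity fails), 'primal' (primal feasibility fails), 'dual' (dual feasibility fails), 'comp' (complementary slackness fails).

Gradient of f: grad f(x) = Q x + c = (1, -2)
Constraint values g_i(x) = a_i^T x - b_i:
  g_1((-1, -2)) = 0
Stationarity residual: grad f(x) + sum_i lambda_i a_i = (0, 0)
  -> stationarity OK
Primal feasibility (all g_i <= 0): OK
Dual feasibility (all lambda_i >= 0): FAILS
Complementary slackness (lambda_i * g_i(x) = 0 for all i): OK

Verdict: the first failing condition is dual_feasibility -> dual.

dual


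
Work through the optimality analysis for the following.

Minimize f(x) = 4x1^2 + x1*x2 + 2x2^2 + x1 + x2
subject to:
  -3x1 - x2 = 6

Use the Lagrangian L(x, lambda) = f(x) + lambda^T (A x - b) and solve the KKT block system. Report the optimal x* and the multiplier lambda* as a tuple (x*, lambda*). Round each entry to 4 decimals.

Form the Lagrangian:
  L(x, lambda) = (1/2) x^T Q x + c^T x + lambda^T (A x - b)
Stationarity (grad_x L = 0): Q x + c + A^T lambda = 0.
Primal feasibility: A x = b.

This gives the KKT block system:
  [ Q   A^T ] [ x     ]   [-c ]
  [ A    0  ] [ lambda ] = [ b ]

Solving the linear system:
  x*      = (-1.6842, -0.9474)
  lambda* = (-4.4737)
  f(x*)   = 12.1053

x* = (-1.6842, -0.9474), lambda* = (-4.4737)


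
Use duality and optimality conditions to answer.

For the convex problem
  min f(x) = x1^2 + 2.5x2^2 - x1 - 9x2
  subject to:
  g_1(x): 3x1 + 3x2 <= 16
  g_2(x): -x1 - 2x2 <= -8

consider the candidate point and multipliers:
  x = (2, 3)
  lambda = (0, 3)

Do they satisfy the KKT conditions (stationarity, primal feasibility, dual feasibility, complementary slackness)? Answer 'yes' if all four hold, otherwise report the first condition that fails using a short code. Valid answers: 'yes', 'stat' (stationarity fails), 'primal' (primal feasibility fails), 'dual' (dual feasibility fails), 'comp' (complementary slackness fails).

Gradient of f: grad f(x) = Q x + c = (3, 6)
Constraint values g_i(x) = a_i^T x - b_i:
  g_1((2, 3)) = -1
  g_2((2, 3)) = 0
Stationarity residual: grad f(x) + sum_i lambda_i a_i = (0, 0)
  -> stationarity OK
Primal feasibility (all g_i <= 0): OK
Dual feasibility (all lambda_i >= 0): OK
Complementary slackness (lambda_i * g_i(x) = 0 for all i): OK

Verdict: yes, KKT holds.

yes


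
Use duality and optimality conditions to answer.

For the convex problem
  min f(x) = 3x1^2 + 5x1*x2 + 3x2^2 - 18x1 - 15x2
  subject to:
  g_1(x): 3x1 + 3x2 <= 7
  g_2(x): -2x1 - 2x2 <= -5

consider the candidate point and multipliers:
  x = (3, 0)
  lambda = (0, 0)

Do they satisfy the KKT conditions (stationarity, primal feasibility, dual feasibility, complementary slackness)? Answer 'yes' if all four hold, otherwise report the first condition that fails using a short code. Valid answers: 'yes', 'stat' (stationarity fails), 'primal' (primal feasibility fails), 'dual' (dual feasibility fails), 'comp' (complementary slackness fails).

Gradient of f: grad f(x) = Q x + c = (0, 0)
Constraint values g_i(x) = a_i^T x - b_i:
  g_1((3, 0)) = 2
  g_2((3, 0)) = -1
Stationarity residual: grad f(x) + sum_i lambda_i a_i = (0, 0)
  -> stationarity OK
Primal feasibility (all g_i <= 0): FAILS
Dual feasibility (all lambda_i >= 0): OK
Complementary slackness (lambda_i * g_i(x) = 0 for all i): OK

Verdict: the first failing condition is primal_feasibility -> primal.

primal


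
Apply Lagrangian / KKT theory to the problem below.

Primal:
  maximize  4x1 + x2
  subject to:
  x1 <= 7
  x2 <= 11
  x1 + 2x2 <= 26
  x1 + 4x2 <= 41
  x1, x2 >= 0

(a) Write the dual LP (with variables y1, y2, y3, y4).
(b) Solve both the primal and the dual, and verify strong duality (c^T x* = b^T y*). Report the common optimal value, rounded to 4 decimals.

The standard primal-dual pair for 'max c^T x s.t. A x <= b, x >= 0' is:
  Dual:  min b^T y  s.t.  A^T y >= c,  y >= 0.

So the dual LP is:
  minimize  7y1 + 11y2 + 26y3 + 41y4
  subject to:
    y1 + y3 + y4 >= 4
    y2 + 2y3 + 4y4 >= 1
    y1, y2, y3, y4 >= 0

Solving the primal: x* = (7, 8.5).
  primal value c^T x* = 36.5.
Solving the dual: y* = (3.75, 0, 0, 0.25).
  dual value b^T y* = 36.5.
Strong duality: c^T x* = b^T y*. Confirmed.

36.5


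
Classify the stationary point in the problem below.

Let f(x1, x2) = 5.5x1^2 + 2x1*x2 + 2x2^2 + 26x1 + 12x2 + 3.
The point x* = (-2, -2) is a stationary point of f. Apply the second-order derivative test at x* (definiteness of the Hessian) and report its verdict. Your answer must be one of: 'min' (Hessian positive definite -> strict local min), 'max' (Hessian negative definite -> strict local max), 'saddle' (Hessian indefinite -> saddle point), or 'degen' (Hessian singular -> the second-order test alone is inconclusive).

Compute the Hessian H = grad^2 f:
  H = [[11, 2], [2, 4]]
Verify stationarity: grad f(x*) = H x* + g = (0, 0).
Eigenvalues of H: 3.4689, 11.5311.
Both eigenvalues > 0, so H is positive definite -> x* is a strict local min.

min


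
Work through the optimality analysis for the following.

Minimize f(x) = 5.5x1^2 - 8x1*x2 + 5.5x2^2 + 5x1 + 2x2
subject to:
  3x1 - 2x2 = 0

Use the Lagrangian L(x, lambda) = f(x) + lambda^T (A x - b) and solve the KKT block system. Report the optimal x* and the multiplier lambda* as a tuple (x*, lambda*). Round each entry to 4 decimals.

Form the Lagrangian:
  L(x, lambda) = (1/2) x^T Q x + c^T x + lambda^T (A x - b)
Stationarity (grad_x L = 0): Q x + c + A^T lambda = 0.
Primal feasibility: A x = b.

This gives the KKT block system:
  [ Q   A^T ] [ x     ]   [-c ]
  [ A    0  ] [ lambda ] = [ b ]

Solving the linear system:
  x*      = (-0.6809, -1.0213)
  lambda* = (-1.8936)
  f(x*)   = -2.7234

x* = (-0.6809, -1.0213), lambda* = (-1.8936)


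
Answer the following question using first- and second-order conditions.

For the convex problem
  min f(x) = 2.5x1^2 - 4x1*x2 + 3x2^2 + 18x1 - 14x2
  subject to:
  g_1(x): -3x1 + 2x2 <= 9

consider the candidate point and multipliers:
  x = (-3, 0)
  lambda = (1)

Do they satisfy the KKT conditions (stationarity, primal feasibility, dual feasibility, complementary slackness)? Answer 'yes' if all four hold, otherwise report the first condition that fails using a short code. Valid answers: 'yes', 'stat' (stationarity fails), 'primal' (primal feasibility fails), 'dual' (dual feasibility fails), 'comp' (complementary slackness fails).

Gradient of f: grad f(x) = Q x + c = (3, -2)
Constraint values g_i(x) = a_i^T x - b_i:
  g_1((-3, 0)) = 0
Stationarity residual: grad f(x) + sum_i lambda_i a_i = (0, 0)
  -> stationarity OK
Primal feasibility (all g_i <= 0): OK
Dual feasibility (all lambda_i >= 0): OK
Complementary slackness (lambda_i * g_i(x) = 0 for all i): OK

Verdict: yes, KKT holds.

yes


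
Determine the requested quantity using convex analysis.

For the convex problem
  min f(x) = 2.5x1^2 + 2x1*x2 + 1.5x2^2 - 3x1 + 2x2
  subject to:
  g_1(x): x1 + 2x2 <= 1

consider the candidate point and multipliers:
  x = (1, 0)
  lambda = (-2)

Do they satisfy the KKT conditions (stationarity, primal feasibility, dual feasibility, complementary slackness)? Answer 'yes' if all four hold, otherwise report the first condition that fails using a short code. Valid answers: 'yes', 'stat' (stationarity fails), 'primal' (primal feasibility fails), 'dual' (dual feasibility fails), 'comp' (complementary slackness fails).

Gradient of f: grad f(x) = Q x + c = (2, 4)
Constraint values g_i(x) = a_i^T x - b_i:
  g_1((1, 0)) = 0
Stationarity residual: grad f(x) + sum_i lambda_i a_i = (0, 0)
  -> stationarity OK
Primal feasibility (all g_i <= 0): OK
Dual feasibility (all lambda_i >= 0): FAILS
Complementary slackness (lambda_i * g_i(x) = 0 for all i): OK

Verdict: the first failing condition is dual_feasibility -> dual.

dual


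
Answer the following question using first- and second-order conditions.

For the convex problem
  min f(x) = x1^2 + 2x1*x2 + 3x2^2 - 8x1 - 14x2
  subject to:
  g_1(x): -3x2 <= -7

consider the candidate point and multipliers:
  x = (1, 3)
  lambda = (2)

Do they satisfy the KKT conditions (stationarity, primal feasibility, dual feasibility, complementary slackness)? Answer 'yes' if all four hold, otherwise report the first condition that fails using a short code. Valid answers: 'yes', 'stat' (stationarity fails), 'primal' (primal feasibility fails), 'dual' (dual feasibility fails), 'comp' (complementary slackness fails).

Gradient of f: grad f(x) = Q x + c = (0, 6)
Constraint values g_i(x) = a_i^T x - b_i:
  g_1((1, 3)) = -2
Stationarity residual: grad f(x) + sum_i lambda_i a_i = (0, 0)
  -> stationarity OK
Primal feasibility (all g_i <= 0): OK
Dual feasibility (all lambda_i >= 0): OK
Complementary slackness (lambda_i * g_i(x) = 0 for all i): FAILS

Verdict: the first failing condition is complementary_slackness -> comp.

comp


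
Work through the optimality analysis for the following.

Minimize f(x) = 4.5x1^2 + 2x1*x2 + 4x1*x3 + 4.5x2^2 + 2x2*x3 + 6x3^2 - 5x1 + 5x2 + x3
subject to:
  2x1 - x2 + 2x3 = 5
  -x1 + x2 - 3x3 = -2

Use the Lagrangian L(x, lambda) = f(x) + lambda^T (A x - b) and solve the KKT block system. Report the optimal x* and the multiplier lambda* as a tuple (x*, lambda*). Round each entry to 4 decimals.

Form the Lagrangian:
  L(x, lambda) = (1/2) x^T Q x + c^T x + lambda^T (A x - b)
Stationarity (grad_x L = 0): Q x + c + A^T lambda = 0.
Primal feasibility: A x = b.

This gives the KKT block system:
  [ Q   A^T ] [ x     ]   [-c ]
  [ A    0  ] [ lambda ] = [ b ]

Solving the linear system:
  x*      = (2.4195, -1.322, -0.5805)
  lambda* = (-8.5902, -5.3707)
  f(x*)   = 6.461

x* = (2.4195, -1.322, -0.5805), lambda* = (-8.5902, -5.3707)


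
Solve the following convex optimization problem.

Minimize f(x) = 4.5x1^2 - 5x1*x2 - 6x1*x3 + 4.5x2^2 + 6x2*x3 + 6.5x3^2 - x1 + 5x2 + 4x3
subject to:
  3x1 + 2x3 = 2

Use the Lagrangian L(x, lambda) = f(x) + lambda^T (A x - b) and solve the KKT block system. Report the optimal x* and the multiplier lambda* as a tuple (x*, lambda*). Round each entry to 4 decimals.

Form the Lagrangian:
  L(x, lambda) = (1/2) x^T Q x + c^T x + lambda^T (A x - b)
Stationarity (grad_x L = 0): Q x + c + A^T lambda = 0.
Primal feasibility: A x = b.

This gives the KKT block system:
  [ Q   A^T ] [ x     ]   [-c ]
  [ A    0  ] [ lambda ] = [ b ]

Solving the linear system:
  x*      = (0.4464, -0.5278, 0.3304)
  lambda* = (-1.2248)
  f(x*)   = 0.3429

x* = (0.4464, -0.5278, 0.3304), lambda* = (-1.2248)


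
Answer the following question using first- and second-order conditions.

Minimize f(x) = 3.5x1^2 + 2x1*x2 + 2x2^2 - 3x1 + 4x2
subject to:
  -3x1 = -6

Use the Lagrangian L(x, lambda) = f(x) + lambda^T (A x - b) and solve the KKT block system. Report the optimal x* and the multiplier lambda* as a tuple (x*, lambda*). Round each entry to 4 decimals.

Form the Lagrangian:
  L(x, lambda) = (1/2) x^T Q x + c^T x + lambda^T (A x - b)
Stationarity (grad_x L = 0): Q x + c + A^T lambda = 0.
Primal feasibility: A x = b.

This gives the KKT block system:
  [ Q   A^T ] [ x     ]   [-c ]
  [ A    0  ] [ lambda ] = [ b ]

Solving the linear system:
  x*      = (2, -2)
  lambda* = (2.3333)
  f(x*)   = 0

x* = (2, -2), lambda* = (2.3333)


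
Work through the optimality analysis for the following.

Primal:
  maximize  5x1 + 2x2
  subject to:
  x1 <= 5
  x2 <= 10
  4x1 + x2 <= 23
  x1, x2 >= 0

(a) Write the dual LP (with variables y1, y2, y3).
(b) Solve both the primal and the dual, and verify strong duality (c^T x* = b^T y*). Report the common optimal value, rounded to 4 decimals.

The standard primal-dual pair for 'max c^T x s.t. A x <= b, x >= 0' is:
  Dual:  min b^T y  s.t.  A^T y >= c,  y >= 0.

So the dual LP is:
  minimize  5y1 + 10y2 + 23y3
  subject to:
    y1 + 4y3 >= 5
    y2 + y3 >= 2
    y1, y2, y3 >= 0

Solving the primal: x* = (3.25, 10).
  primal value c^T x* = 36.25.
Solving the dual: y* = (0, 0.75, 1.25).
  dual value b^T y* = 36.25.
Strong duality: c^T x* = b^T y*. Confirmed.

36.25


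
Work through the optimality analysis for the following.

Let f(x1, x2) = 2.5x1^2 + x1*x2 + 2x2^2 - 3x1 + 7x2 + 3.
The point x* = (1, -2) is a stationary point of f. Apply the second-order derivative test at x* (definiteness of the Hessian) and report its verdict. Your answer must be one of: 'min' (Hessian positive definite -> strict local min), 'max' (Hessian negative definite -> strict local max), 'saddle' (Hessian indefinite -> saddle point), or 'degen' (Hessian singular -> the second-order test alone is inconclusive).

Compute the Hessian H = grad^2 f:
  H = [[5, 1], [1, 4]]
Verify stationarity: grad f(x*) = H x* + g = (0, 0).
Eigenvalues of H: 3.382, 5.618.
Both eigenvalues > 0, so H is positive definite -> x* is a strict local min.

min


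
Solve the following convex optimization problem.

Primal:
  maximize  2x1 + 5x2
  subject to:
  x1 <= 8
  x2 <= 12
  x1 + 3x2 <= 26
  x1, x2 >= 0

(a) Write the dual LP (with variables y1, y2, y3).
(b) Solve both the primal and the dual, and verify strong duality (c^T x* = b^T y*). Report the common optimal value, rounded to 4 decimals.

The standard primal-dual pair for 'max c^T x s.t. A x <= b, x >= 0' is:
  Dual:  min b^T y  s.t.  A^T y >= c,  y >= 0.

So the dual LP is:
  minimize  8y1 + 12y2 + 26y3
  subject to:
    y1 + y3 >= 2
    y2 + 3y3 >= 5
    y1, y2, y3 >= 0

Solving the primal: x* = (8, 6).
  primal value c^T x* = 46.
Solving the dual: y* = (0.3333, 0, 1.6667).
  dual value b^T y* = 46.
Strong duality: c^T x* = b^T y*. Confirmed.

46
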